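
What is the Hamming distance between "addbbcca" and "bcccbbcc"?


Comparing "addbbcca" and "bcccbbcc" position by position:
  Position 0: 'a' vs 'b' => differ
  Position 1: 'd' vs 'c' => differ
  Position 2: 'd' vs 'c' => differ
  Position 3: 'b' vs 'c' => differ
  Position 4: 'b' vs 'b' => same
  Position 5: 'c' vs 'b' => differ
  Position 6: 'c' vs 'c' => same
  Position 7: 'a' vs 'c' => differ
Total differences (Hamming distance): 6

6


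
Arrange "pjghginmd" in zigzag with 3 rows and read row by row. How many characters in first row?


Zigzag "pjghginmd" into 3 rows:
Placing characters:
  'p' => row 0
  'j' => row 1
  'g' => row 2
  'h' => row 1
  'g' => row 0
  'i' => row 1
  'n' => row 2
  'm' => row 1
  'd' => row 0
Rows:
  Row 0: "pgd"
  Row 1: "jhim"
  Row 2: "gn"
First row length: 3

3


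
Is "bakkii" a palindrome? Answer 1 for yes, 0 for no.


Input: bakkii
Reversed: iikkab
  Compare pos 0 ('b') with pos 5 ('i'): MISMATCH
  Compare pos 1 ('a') with pos 4 ('i'): MISMATCH
  Compare pos 2 ('k') with pos 3 ('k'): match
Result: not a palindrome

0


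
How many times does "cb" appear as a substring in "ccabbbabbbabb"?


Searching for "cb" in "ccabbbabbbabb"
Scanning each position:
  Position 0: "cc" => no
  Position 1: "ca" => no
  Position 2: "ab" => no
  Position 3: "bb" => no
  Position 4: "bb" => no
  Position 5: "ba" => no
  Position 6: "ab" => no
  Position 7: "bb" => no
  Position 8: "bb" => no
  Position 9: "ba" => no
  Position 10: "ab" => no
  Position 11: "bb" => no
Total occurrences: 0

0


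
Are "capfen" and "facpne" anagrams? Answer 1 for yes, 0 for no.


Strings: "capfen", "facpne"
Sorted first:  acefnp
Sorted second: acefnp
Sorted forms match => anagrams

1


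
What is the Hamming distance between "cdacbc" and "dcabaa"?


Comparing "cdacbc" and "dcabaa" position by position:
  Position 0: 'c' vs 'd' => differ
  Position 1: 'd' vs 'c' => differ
  Position 2: 'a' vs 'a' => same
  Position 3: 'c' vs 'b' => differ
  Position 4: 'b' vs 'a' => differ
  Position 5: 'c' vs 'a' => differ
Total differences (Hamming distance): 5

5


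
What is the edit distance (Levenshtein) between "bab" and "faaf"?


Computing edit distance: "bab" -> "faaf"
DP table:
           f    a    a    f
      0    1    2    3    4
  b   1    1    2    3    4
  a   2    2    1    2    3
  b   3    3    2    2    3
Edit distance = dp[3][4] = 3

3


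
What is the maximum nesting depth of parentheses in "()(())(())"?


Input: "()(())(())"
Tracking depth:
  Position 0 '(': depth becomes 1
  Position 1 ')': depth becomes 0
  Position 2 '(': depth becomes 1
  Position 3 '(': depth becomes 2
  Position 4 ')': depth becomes 1
  Position 5 ')': depth becomes 0
  Position 6 '(': depth becomes 1
  Position 7 '(': depth becomes 2
  Position 8 ')': depth becomes 1
  Position 9 ')': depth becomes 0
Maximum depth reached: 2

2


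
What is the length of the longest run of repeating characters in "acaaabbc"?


Input: "acaaabbc"
Scanning for longest run:
  Position 1 ('c'): new char, reset run to 1
  Position 2 ('a'): new char, reset run to 1
  Position 3 ('a'): continues run of 'a', length=2
  Position 4 ('a'): continues run of 'a', length=3
  Position 5 ('b'): new char, reset run to 1
  Position 6 ('b'): continues run of 'b', length=2
  Position 7 ('c'): new char, reset run to 1
Longest run: 'a' with length 3

3


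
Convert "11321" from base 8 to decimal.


Input: "11321" in base 8
Positional expansion:
  Digit '1' (value 1) x 8^4 = 4096
  Digit '1' (value 1) x 8^3 = 512
  Digit '3' (value 3) x 8^2 = 192
  Digit '2' (value 2) x 8^1 = 16
  Digit '1' (value 1) x 8^0 = 1
Sum = 4817

4817


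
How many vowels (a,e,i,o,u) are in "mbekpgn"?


Input: mbekpgn
Checking each character:
  'm' at position 0: consonant
  'b' at position 1: consonant
  'e' at position 2: vowel (running total: 1)
  'k' at position 3: consonant
  'p' at position 4: consonant
  'g' at position 5: consonant
  'n' at position 6: consonant
Total vowels: 1

1


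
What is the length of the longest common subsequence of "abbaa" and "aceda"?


LCS of "abbaa" and "aceda"
DP table:
           a    c    e    d    a
      0    0    0    0    0    0
  a   0    1    1    1    1    1
  b   0    1    1    1    1    1
  b   0    1    1    1    1    1
  a   0    1    1    1    1    2
  a   0    1    1    1    1    2
LCS length = dp[5][5] = 2

2


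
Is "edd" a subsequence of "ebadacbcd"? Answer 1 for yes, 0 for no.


Check if "edd" is a subsequence of "ebadacbcd"
Greedy scan:
  Position 0 ('e'): matches sub[0] = 'e'
  Position 1 ('b'): no match needed
  Position 2 ('a'): no match needed
  Position 3 ('d'): matches sub[1] = 'd'
  Position 4 ('a'): no match needed
  Position 5 ('c'): no match needed
  Position 6 ('b'): no match needed
  Position 7 ('c'): no match needed
  Position 8 ('d'): matches sub[2] = 'd'
All 3 characters matched => is a subsequence

1


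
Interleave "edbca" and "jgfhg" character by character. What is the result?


Interleaving "edbca" and "jgfhg":
  Position 0: 'e' from first, 'j' from second => "ej"
  Position 1: 'd' from first, 'g' from second => "dg"
  Position 2: 'b' from first, 'f' from second => "bf"
  Position 3: 'c' from first, 'h' from second => "ch"
  Position 4: 'a' from first, 'g' from second => "ag"
Result: ejdgbfchag

ejdgbfchag


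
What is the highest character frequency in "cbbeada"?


Input: cbbeada
Character counts:
  'a': 2
  'b': 2
  'c': 1
  'd': 1
  'e': 1
Maximum frequency: 2

2


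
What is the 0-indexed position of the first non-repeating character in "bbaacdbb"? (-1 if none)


Input: bbaacdbb
Character frequencies:
  'a': 2
  'b': 4
  'c': 1
  'd': 1
Scanning left to right for freq == 1:
  Position 0 ('b'): freq=4, skip
  Position 1 ('b'): freq=4, skip
  Position 2 ('a'): freq=2, skip
  Position 3 ('a'): freq=2, skip
  Position 4 ('c'): unique! => answer = 4

4


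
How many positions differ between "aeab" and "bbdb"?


Comparing "aeab" and "bbdb" position by position:
  Position 0: 'a' vs 'b' => DIFFER
  Position 1: 'e' vs 'b' => DIFFER
  Position 2: 'a' vs 'd' => DIFFER
  Position 3: 'b' vs 'b' => same
Positions that differ: 3

3


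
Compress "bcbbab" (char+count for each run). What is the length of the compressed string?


Input: bcbbab
Runs:
  'b' x 1 => "b1"
  'c' x 1 => "c1"
  'b' x 2 => "b2"
  'a' x 1 => "a1"
  'b' x 1 => "b1"
Compressed: "b1c1b2a1b1"
Compressed length: 10

10


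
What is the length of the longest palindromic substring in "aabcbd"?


Input: "aabcbd"
Checking substrings for palindromes:
  [2:5] "bcb" (len 3) => palindrome
  [0:2] "aa" (len 2) => palindrome
Longest palindromic substring: "bcb" with length 3

3


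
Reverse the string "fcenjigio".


Input: fcenjigio
Reading characters right to left:
  Position 8: 'o'
  Position 7: 'i'
  Position 6: 'g'
  Position 5: 'i'
  Position 4: 'j'
  Position 3: 'n'
  Position 2: 'e'
  Position 1: 'c'
  Position 0: 'f'
Reversed: oigijnecf

oigijnecf


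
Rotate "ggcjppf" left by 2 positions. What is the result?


Input: "ggcjppf", rotate left by 2
First 2 characters: "gg"
Remaining characters: "cjppf"
Concatenate remaining + first: "cjppf" + "gg" = "cjppfgg"

cjppfgg


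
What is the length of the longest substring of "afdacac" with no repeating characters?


Input: "afdacac"
Sliding window (track last position of each char):
  Position 0 ('a'): window [0,0] length 1 -- new best
  Position 1 ('f'): window [0,1] length 2 -- new best
  Position 2 ('d'): window [0,2] length 3 -- new best
  Position 3 ('a'): repeat (last at 0), move window start to 1
  Position 3 ('a'): window [1,3] length 3
  Position 4 ('c'): window [1,4] length 4 -- new best
  Position 5 ('a'): repeat (last at 3), move window start to 4
  Position 5 ('a'): window [4,5] length 2
  Position 6 ('c'): repeat (last at 4), move window start to 5
  Position 6 ('c'): window [5,6] length 2
Longest substring with no repeats: "fdac" with length 4

4


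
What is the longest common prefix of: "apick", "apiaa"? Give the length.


Words: apick, apiaa
  Position 0: all 'a' => match
  Position 1: all 'p' => match
  Position 2: all 'i' => match
  Position 3: ('c', 'a') => mismatch, stop
LCP = "api" (length 3)

3


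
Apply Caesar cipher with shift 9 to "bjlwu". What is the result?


Caesar cipher: shift "bjlwu" by 9
  'b' (pos 1) + 9 = pos 10 = 'k'
  'j' (pos 9) + 9 = pos 18 = 's'
  'l' (pos 11) + 9 = pos 20 = 'u'
  'w' (pos 22) + 9 = pos 5 = 'f'
  'u' (pos 20) + 9 = pos 3 = 'd'
Result: ksufd

ksufd


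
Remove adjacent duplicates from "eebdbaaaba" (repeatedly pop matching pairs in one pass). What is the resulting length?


Input: eebdbaaaba
Stack-based adjacent duplicate removal:
  Read 'e': push. Stack: e
  Read 'e': matches stack top 'e' => pop. Stack: (empty)
  Read 'b': push. Stack: b
  Read 'd': push. Stack: bd
  Read 'b': push. Stack: bdb
  Read 'a': push. Stack: bdba
  Read 'a': matches stack top 'a' => pop. Stack: bdb
  Read 'a': push. Stack: bdba
  Read 'b': push. Stack: bdbab
  Read 'a': push. Stack: bdbaba
Final stack: "bdbaba" (length 6)

6


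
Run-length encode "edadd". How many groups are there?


Input: edadd
Scanning for consecutive runs:
  Group 1: 'e' x 1 (positions 0-0)
  Group 2: 'd' x 1 (positions 1-1)
  Group 3: 'a' x 1 (positions 2-2)
  Group 4: 'd' x 2 (positions 3-4)
Total groups: 4

4


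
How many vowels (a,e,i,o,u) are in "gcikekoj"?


Input: gcikekoj
Checking each character:
  'g' at position 0: consonant
  'c' at position 1: consonant
  'i' at position 2: vowel (running total: 1)
  'k' at position 3: consonant
  'e' at position 4: vowel (running total: 2)
  'k' at position 5: consonant
  'o' at position 6: vowel (running total: 3)
  'j' at position 7: consonant
Total vowels: 3

3


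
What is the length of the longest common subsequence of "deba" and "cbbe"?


LCS of "deba" and "cbbe"
DP table:
           c    b    b    e
      0    0    0    0    0
  d   0    0    0    0    0
  e   0    0    0    0    1
  b   0    0    1    1    1
  a   0    0    1    1    1
LCS length = dp[4][4] = 1

1


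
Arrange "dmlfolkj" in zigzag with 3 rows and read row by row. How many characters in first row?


Zigzag "dmlfolkj" into 3 rows:
Placing characters:
  'd' => row 0
  'm' => row 1
  'l' => row 2
  'f' => row 1
  'o' => row 0
  'l' => row 1
  'k' => row 2
  'j' => row 1
Rows:
  Row 0: "do"
  Row 1: "mflj"
  Row 2: "lk"
First row length: 2

2


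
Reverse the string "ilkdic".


Input: ilkdic
Reading characters right to left:
  Position 5: 'c'
  Position 4: 'i'
  Position 3: 'd'
  Position 2: 'k'
  Position 1: 'l'
  Position 0: 'i'
Reversed: cidkli

cidkli


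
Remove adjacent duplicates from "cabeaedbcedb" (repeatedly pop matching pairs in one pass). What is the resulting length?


Input: cabeaedbcedb
Stack-based adjacent duplicate removal:
  Read 'c': push. Stack: c
  Read 'a': push. Stack: ca
  Read 'b': push. Stack: cab
  Read 'e': push. Stack: cabe
  Read 'a': push. Stack: cabea
  Read 'e': push. Stack: cabeae
  Read 'd': push. Stack: cabeaed
  Read 'b': push. Stack: cabeaedb
  Read 'c': push. Stack: cabeaedbc
  Read 'e': push. Stack: cabeaedbce
  Read 'd': push. Stack: cabeaedbced
  Read 'b': push. Stack: cabeaedbcedb
Final stack: "cabeaedbcedb" (length 12)

12


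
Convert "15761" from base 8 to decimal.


Input: "15761" in base 8
Positional expansion:
  Digit '1' (value 1) x 8^4 = 4096
  Digit '5' (value 5) x 8^3 = 2560
  Digit '7' (value 7) x 8^2 = 448
  Digit '6' (value 6) x 8^1 = 48
  Digit '1' (value 1) x 8^0 = 1
Sum = 7153

7153


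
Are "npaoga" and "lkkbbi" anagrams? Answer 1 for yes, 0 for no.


Strings: "npaoga", "lkkbbi"
Sorted first:  aagnop
Sorted second: bbikkl
Differ at position 0: 'a' vs 'b' => not anagrams

0


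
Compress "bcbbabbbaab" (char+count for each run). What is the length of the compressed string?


Input: bcbbabbbaab
Runs:
  'b' x 1 => "b1"
  'c' x 1 => "c1"
  'b' x 2 => "b2"
  'a' x 1 => "a1"
  'b' x 3 => "b3"
  'a' x 2 => "a2"
  'b' x 1 => "b1"
Compressed: "b1c1b2a1b3a2b1"
Compressed length: 14

14


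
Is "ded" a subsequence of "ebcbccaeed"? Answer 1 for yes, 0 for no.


Check if "ded" is a subsequence of "ebcbccaeed"
Greedy scan:
  Position 0 ('e'): no match needed
  Position 1 ('b'): no match needed
  Position 2 ('c'): no match needed
  Position 3 ('b'): no match needed
  Position 4 ('c'): no match needed
  Position 5 ('c'): no match needed
  Position 6 ('a'): no match needed
  Position 7 ('e'): no match needed
  Position 8 ('e'): no match needed
  Position 9 ('d'): matches sub[0] = 'd'
Only matched 1/3 characters => not a subsequence

0


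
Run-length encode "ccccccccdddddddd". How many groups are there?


Input: ccccccccdddddddd
Scanning for consecutive runs:
  Group 1: 'c' x 8 (positions 0-7)
  Group 2: 'd' x 8 (positions 8-15)
Total groups: 2

2


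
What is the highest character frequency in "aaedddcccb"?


Input: aaedddcccb
Character counts:
  'a': 2
  'b': 1
  'c': 3
  'd': 3
  'e': 1
Maximum frequency: 3

3


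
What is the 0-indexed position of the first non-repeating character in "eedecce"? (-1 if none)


Input: eedecce
Character frequencies:
  'c': 2
  'd': 1
  'e': 4
Scanning left to right for freq == 1:
  Position 0 ('e'): freq=4, skip
  Position 1 ('e'): freq=4, skip
  Position 2 ('d'): unique! => answer = 2

2


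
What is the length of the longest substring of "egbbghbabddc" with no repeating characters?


Input: "egbbghbabddc"
Sliding window (track last position of each char):
  Position 0 ('e'): window [0,0] length 1 -- new best
  Position 1 ('g'): window [0,1] length 2 -- new best
  Position 2 ('b'): window [0,2] length 3 -- new best
  Position 3 ('b'): repeat (last at 2), move window start to 3
  Position 3 ('b'): window [3,3] length 1
  Position 4 ('g'): window [3,4] length 2
  Position 5 ('h'): window [3,5] length 3
  Position 6 ('b'): repeat (last at 3), move window start to 4
  Position 6 ('b'): window [4,6] length 3
  Position 7 ('a'): window [4,7] length 4 -- new best
  Position 8 ('b'): repeat (last at 6), move window start to 7
  Position 8 ('b'): window [7,8] length 2
  Position 9 ('d'): window [7,9] length 3
  Position 10 ('d'): repeat (last at 9), move window start to 10
  Position 10 ('d'): window [10,10] length 1
  Position 11 ('c'): window [10,11] length 2
Longest substring with no repeats: "ghba" with length 4

4


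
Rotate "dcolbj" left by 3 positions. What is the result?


Input: "dcolbj", rotate left by 3
First 3 characters: "dco"
Remaining characters: "lbj"
Concatenate remaining + first: "lbj" + "dco" = "lbjdco"

lbjdco


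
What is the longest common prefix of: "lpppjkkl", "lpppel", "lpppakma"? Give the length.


Words: lpppjkkl, lpppel, lpppakma
  Position 0: all 'l' => match
  Position 1: all 'p' => match
  Position 2: all 'p' => match
  Position 3: all 'p' => match
  Position 4: ('j', 'e', 'a') => mismatch, stop
LCP = "lppp" (length 4)

4


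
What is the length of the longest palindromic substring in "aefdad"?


Input: "aefdad"
Checking substrings for palindromes:
  [3:6] "dad" (len 3) => palindrome
Longest palindromic substring: "dad" with length 3

3


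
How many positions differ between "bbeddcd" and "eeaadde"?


Comparing "bbeddcd" and "eeaadde" position by position:
  Position 0: 'b' vs 'e' => DIFFER
  Position 1: 'b' vs 'e' => DIFFER
  Position 2: 'e' vs 'a' => DIFFER
  Position 3: 'd' vs 'a' => DIFFER
  Position 4: 'd' vs 'd' => same
  Position 5: 'c' vs 'd' => DIFFER
  Position 6: 'd' vs 'e' => DIFFER
Positions that differ: 6

6


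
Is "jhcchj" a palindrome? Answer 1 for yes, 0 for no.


Input: jhcchj
Reversed: jhcchj
  Compare pos 0 ('j') with pos 5 ('j'): match
  Compare pos 1 ('h') with pos 4 ('h'): match
  Compare pos 2 ('c') with pos 3 ('c'): match
Result: palindrome

1


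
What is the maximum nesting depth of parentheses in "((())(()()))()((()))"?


Input: "((())(()()))()((()))"
Tracking depth:
  Position 0 '(': depth becomes 1
  Position 1 '(': depth becomes 2
  Position 2 '(': depth becomes 3
  Position 3 ')': depth becomes 2
  Position 4 ')': depth becomes 1
  Position 5 '(': depth becomes 2
  Position 6 '(': depth becomes 3
  Position 7 ')': depth becomes 2
  Position 8 '(': depth becomes 3
  Position 9 ')': depth becomes 2
  Position 10 ')': depth becomes 1
  Position 11 ')': depth becomes 0
  Position 12 '(': depth becomes 1
  Position 13 ')': depth becomes 0
  Position 14 '(': depth becomes 1
  Position 15 '(': depth becomes 2
  Position 16 '(': depth becomes 3
  Position 17 ')': depth becomes 2
  Position 18 ')': depth becomes 1
  Position 19 ')': depth becomes 0
Maximum depth reached: 3

3


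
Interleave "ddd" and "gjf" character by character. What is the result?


Interleaving "ddd" and "gjf":
  Position 0: 'd' from first, 'g' from second => "dg"
  Position 1: 'd' from first, 'j' from second => "dj"
  Position 2: 'd' from first, 'f' from second => "df"
Result: dgdjdf

dgdjdf


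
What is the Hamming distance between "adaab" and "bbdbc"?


Comparing "adaab" and "bbdbc" position by position:
  Position 0: 'a' vs 'b' => differ
  Position 1: 'd' vs 'b' => differ
  Position 2: 'a' vs 'd' => differ
  Position 3: 'a' vs 'b' => differ
  Position 4: 'b' vs 'c' => differ
Total differences (Hamming distance): 5

5


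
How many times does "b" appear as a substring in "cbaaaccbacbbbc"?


Searching for "b" in "cbaaaccbacbbbc"
Scanning each position:
  Position 0: "c" => no
  Position 1: "b" => MATCH
  Position 2: "a" => no
  Position 3: "a" => no
  Position 4: "a" => no
  Position 5: "c" => no
  Position 6: "c" => no
  Position 7: "b" => MATCH
  Position 8: "a" => no
  Position 9: "c" => no
  Position 10: "b" => MATCH
  Position 11: "b" => MATCH
  Position 12: "b" => MATCH
  Position 13: "c" => no
Total occurrences: 5

5


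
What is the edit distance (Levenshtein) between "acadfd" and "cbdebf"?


Computing edit distance: "acadfd" -> "cbdebf"
DP table:
           c    b    d    e    b    f
      0    1    2    3    4    5    6
  a   1    1    2    3    4    5    6
  c   2    1    2    3    4    5    6
  a   3    2    2    3    4    5    6
  d   4    3    3    2    3    4    5
  f   5    4    4    3    3    4    4
  d   6    5    5    4    4    4    5
Edit distance = dp[6][6] = 5

5


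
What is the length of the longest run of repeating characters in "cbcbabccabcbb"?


Input: "cbcbabccabcbb"
Scanning for longest run:
  Position 1 ('b'): new char, reset run to 1
  Position 2 ('c'): new char, reset run to 1
  Position 3 ('b'): new char, reset run to 1
  Position 4 ('a'): new char, reset run to 1
  Position 5 ('b'): new char, reset run to 1
  Position 6 ('c'): new char, reset run to 1
  Position 7 ('c'): continues run of 'c', length=2
  Position 8 ('a'): new char, reset run to 1
  Position 9 ('b'): new char, reset run to 1
  Position 10 ('c'): new char, reset run to 1
  Position 11 ('b'): new char, reset run to 1
  Position 12 ('b'): continues run of 'b', length=2
Longest run: 'c' with length 2

2


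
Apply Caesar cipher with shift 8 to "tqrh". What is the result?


Caesar cipher: shift "tqrh" by 8
  't' (pos 19) + 8 = pos 1 = 'b'
  'q' (pos 16) + 8 = pos 24 = 'y'
  'r' (pos 17) + 8 = pos 25 = 'z'
  'h' (pos 7) + 8 = pos 15 = 'p'
Result: byzp

byzp


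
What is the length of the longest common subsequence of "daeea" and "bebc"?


LCS of "daeea" and "bebc"
DP table:
           b    e    b    c
      0    0    0    0    0
  d   0    0    0    0    0
  a   0    0    0    0    0
  e   0    0    1    1    1
  e   0    0    1    1    1
  a   0    0    1    1    1
LCS length = dp[5][4] = 1

1


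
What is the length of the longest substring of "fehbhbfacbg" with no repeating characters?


Input: "fehbhbfacbg"
Sliding window (track last position of each char):
  Position 0 ('f'): window [0,0] length 1 -- new best
  Position 1 ('e'): window [0,1] length 2 -- new best
  Position 2 ('h'): window [0,2] length 3 -- new best
  Position 3 ('b'): window [0,3] length 4 -- new best
  Position 4 ('h'): repeat (last at 2), move window start to 3
  Position 4 ('h'): window [3,4] length 2
  Position 5 ('b'): repeat (last at 3), move window start to 4
  Position 5 ('b'): window [4,5] length 2
  Position 6 ('f'): window [4,6] length 3
  Position 7 ('a'): window [4,7] length 4
  Position 8 ('c'): window [4,8] length 5 -- new best
  Position 9 ('b'): repeat (last at 5), move window start to 6
  Position 9 ('b'): window [6,9] length 4
  Position 10 ('g'): window [6,10] length 5
Longest substring with no repeats: "hbfac" with length 5

5


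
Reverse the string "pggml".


Input: pggml
Reading characters right to left:
  Position 4: 'l'
  Position 3: 'm'
  Position 2: 'g'
  Position 1: 'g'
  Position 0: 'p'
Reversed: lmggp

lmggp


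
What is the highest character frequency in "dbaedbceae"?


Input: dbaedbceae
Character counts:
  'a': 2
  'b': 2
  'c': 1
  'd': 2
  'e': 3
Maximum frequency: 3

3


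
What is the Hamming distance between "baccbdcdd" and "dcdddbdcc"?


Comparing "baccbdcdd" and "dcdddbdcc" position by position:
  Position 0: 'b' vs 'd' => differ
  Position 1: 'a' vs 'c' => differ
  Position 2: 'c' vs 'd' => differ
  Position 3: 'c' vs 'd' => differ
  Position 4: 'b' vs 'd' => differ
  Position 5: 'd' vs 'b' => differ
  Position 6: 'c' vs 'd' => differ
  Position 7: 'd' vs 'c' => differ
  Position 8: 'd' vs 'c' => differ
Total differences (Hamming distance): 9

9


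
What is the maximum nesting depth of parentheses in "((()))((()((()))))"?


Input: "((()))((()((()))))"
Tracking depth:
  Position 0 '(': depth becomes 1
  Position 1 '(': depth becomes 2
  Position 2 '(': depth becomes 3
  Position 3 ')': depth becomes 2
  Position 4 ')': depth becomes 1
  Position 5 ')': depth becomes 0
  Position 6 '(': depth becomes 1
  Position 7 '(': depth becomes 2
  Position 8 '(': depth becomes 3
  Position 9 ')': depth becomes 2
  Position 10 '(': depth becomes 3
  Position 11 '(': depth becomes 4
  Position 12 '(': depth becomes 5
  Position 13 ')': depth becomes 4
  Position 14 ')': depth becomes 3
  Position 15 ')': depth becomes 2
  Position 16 ')': depth becomes 1
  Position 17 ')': depth becomes 0
Maximum depth reached: 5

5


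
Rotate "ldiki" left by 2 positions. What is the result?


Input: "ldiki", rotate left by 2
First 2 characters: "ld"
Remaining characters: "iki"
Concatenate remaining + first: "iki" + "ld" = "ikild"

ikild


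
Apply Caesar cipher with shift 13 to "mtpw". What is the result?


Caesar cipher: shift "mtpw" by 13
  'm' (pos 12) + 13 = pos 25 = 'z'
  't' (pos 19) + 13 = pos 6 = 'g'
  'p' (pos 15) + 13 = pos 2 = 'c'
  'w' (pos 22) + 13 = pos 9 = 'j'
Result: zgcj

zgcj


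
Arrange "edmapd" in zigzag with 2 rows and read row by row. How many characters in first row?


Zigzag "edmapd" into 2 rows:
Placing characters:
  'e' => row 0
  'd' => row 1
  'm' => row 0
  'a' => row 1
  'p' => row 0
  'd' => row 1
Rows:
  Row 0: "emp"
  Row 1: "dad"
First row length: 3

3


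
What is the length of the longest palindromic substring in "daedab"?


Input: "daedab"
Checking substrings for palindromes:
  No multi-char palindromic substrings found
Longest palindromic substring: "d" with length 1

1


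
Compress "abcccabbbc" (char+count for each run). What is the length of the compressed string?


Input: abcccabbbc
Runs:
  'a' x 1 => "a1"
  'b' x 1 => "b1"
  'c' x 3 => "c3"
  'a' x 1 => "a1"
  'b' x 3 => "b3"
  'c' x 1 => "c1"
Compressed: "a1b1c3a1b3c1"
Compressed length: 12

12


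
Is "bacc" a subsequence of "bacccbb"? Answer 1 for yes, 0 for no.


Check if "bacc" is a subsequence of "bacccbb"
Greedy scan:
  Position 0 ('b'): matches sub[0] = 'b'
  Position 1 ('a'): matches sub[1] = 'a'
  Position 2 ('c'): matches sub[2] = 'c'
  Position 3 ('c'): matches sub[3] = 'c'
  Position 4 ('c'): no match needed
  Position 5 ('b'): no match needed
  Position 6 ('b'): no match needed
All 4 characters matched => is a subsequence

1


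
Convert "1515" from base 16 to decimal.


Input: "1515" in base 16
Positional expansion:
  Digit '1' (value 1) x 16^3 = 4096
  Digit '5' (value 5) x 16^2 = 1280
  Digit '1' (value 1) x 16^1 = 16
  Digit '5' (value 5) x 16^0 = 5
Sum = 5397

5397


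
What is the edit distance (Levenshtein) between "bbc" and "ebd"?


Computing edit distance: "bbc" -> "ebd"
DP table:
           e    b    d
      0    1    2    3
  b   1    1    1    2
  b   2    2    1    2
  c   3    3    2    2
Edit distance = dp[3][3] = 2

2


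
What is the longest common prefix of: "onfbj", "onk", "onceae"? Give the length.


Words: onfbj, onk, onceae
  Position 0: all 'o' => match
  Position 1: all 'n' => match
  Position 2: ('f', 'k', 'c') => mismatch, stop
LCP = "on" (length 2)

2


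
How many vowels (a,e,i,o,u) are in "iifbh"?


Input: iifbh
Checking each character:
  'i' at position 0: vowel (running total: 1)
  'i' at position 1: vowel (running total: 2)
  'f' at position 2: consonant
  'b' at position 3: consonant
  'h' at position 4: consonant
Total vowels: 2

2


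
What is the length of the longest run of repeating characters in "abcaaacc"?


Input: "abcaaacc"
Scanning for longest run:
  Position 1 ('b'): new char, reset run to 1
  Position 2 ('c'): new char, reset run to 1
  Position 3 ('a'): new char, reset run to 1
  Position 4 ('a'): continues run of 'a', length=2
  Position 5 ('a'): continues run of 'a', length=3
  Position 6 ('c'): new char, reset run to 1
  Position 7 ('c'): continues run of 'c', length=2
Longest run: 'a' with length 3

3


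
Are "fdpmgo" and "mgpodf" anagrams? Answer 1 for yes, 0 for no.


Strings: "fdpmgo", "mgpodf"
Sorted first:  dfgmop
Sorted second: dfgmop
Sorted forms match => anagrams

1


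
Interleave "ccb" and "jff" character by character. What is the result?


Interleaving "ccb" and "jff":
  Position 0: 'c' from first, 'j' from second => "cj"
  Position 1: 'c' from first, 'f' from second => "cf"
  Position 2: 'b' from first, 'f' from second => "bf"
Result: cjcfbf

cjcfbf


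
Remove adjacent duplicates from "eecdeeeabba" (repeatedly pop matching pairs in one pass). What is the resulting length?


Input: eecdeeeabba
Stack-based adjacent duplicate removal:
  Read 'e': push. Stack: e
  Read 'e': matches stack top 'e' => pop. Stack: (empty)
  Read 'c': push. Stack: c
  Read 'd': push. Stack: cd
  Read 'e': push. Stack: cde
  Read 'e': matches stack top 'e' => pop. Stack: cd
  Read 'e': push. Stack: cde
  Read 'a': push. Stack: cdea
  Read 'b': push. Stack: cdeab
  Read 'b': matches stack top 'b' => pop. Stack: cdea
  Read 'a': matches stack top 'a' => pop. Stack: cde
Final stack: "cde" (length 3)

3


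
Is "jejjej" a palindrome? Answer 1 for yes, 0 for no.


Input: jejjej
Reversed: jejjej
  Compare pos 0 ('j') with pos 5 ('j'): match
  Compare pos 1 ('e') with pos 4 ('e'): match
  Compare pos 2 ('j') with pos 3 ('j'): match
Result: palindrome

1


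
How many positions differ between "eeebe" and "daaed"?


Comparing "eeebe" and "daaed" position by position:
  Position 0: 'e' vs 'd' => DIFFER
  Position 1: 'e' vs 'a' => DIFFER
  Position 2: 'e' vs 'a' => DIFFER
  Position 3: 'b' vs 'e' => DIFFER
  Position 4: 'e' vs 'd' => DIFFER
Positions that differ: 5

5


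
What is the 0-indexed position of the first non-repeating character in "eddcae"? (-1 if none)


Input: eddcae
Character frequencies:
  'a': 1
  'c': 1
  'd': 2
  'e': 2
Scanning left to right for freq == 1:
  Position 0 ('e'): freq=2, skip
  Position 1 ('d'): freq=2, skip
  Position 2 ('d'): freq=2, skip
  Position 3 ('c'): unique! => answer = 3

3


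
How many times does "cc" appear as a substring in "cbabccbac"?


Searching for "cc" in "cbabccbac"
Scanning each position:
  Position 0: "cb" => no
  Position 1: "ba" => no
  Position 2: "ab" => no
  Position 3: "bc" => no
  Position 4: "cc" => MATCH
  Position 5: "cb" => no
  Position 6: "ba" => no
  Position 7: "ac" => no
Total occurrences: 1

1


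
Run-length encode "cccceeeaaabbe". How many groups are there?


Input: cccceeeaaabbe
Scanning for consecutive runs:
  Group 1: 'c' x 4 (positions 0-3)
  Group 2: 'e' x 3 (positions 4-6)
  Group 3: 'a' x 3 (positions 7-9)
  Group 4: 'b' x 2 (positions 10-11)
  Group 5: 'e' x 1 (positions 12-12)
Total groups: 5

5


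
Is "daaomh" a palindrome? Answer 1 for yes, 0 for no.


Input: daaomh
Reversed: hmoaad
  Compare pos 0 ('d') with pos 5 ('h'): MISMATCH
  Compare pos 1 ('a') with pos 4 ('m'): MISMATCH
  Compare pos 2 ('a') with pos 3 ('o'): MISMATCH
Result: not a palindrome

0


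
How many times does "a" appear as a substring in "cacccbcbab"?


Searching for "a" in "cacccbcbab"
Scanning each position:
  Position 0: "c" => no
  Position 1: "a" => MATCH
  Position 2: "c" => no
  Position 3: "c" => no
  Position 4: "c" => no
  Position 5: "b" => no
  Position 6: "c" => no
  Position 7: "b" => no
  Position 8: "a" => MATCH
  Position 9: "b" => no
Total occurrences: 2

2


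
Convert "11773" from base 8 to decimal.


Input: "11773" in base 8
Positional expansion:
  Digit '1' (value 1) x 8^4 = 4096
  Digit '1' (value 1) x 8^3 = 512
  Digit '7' (value 7) x 8^2 = 448
  Digit '7' (value 7) x 8^1 = 56
  Digit '3' (value 3) x 8^0 = 3
Sum = 5115

5115


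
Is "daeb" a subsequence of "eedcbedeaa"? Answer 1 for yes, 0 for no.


Check if "daeb" is a subsequence of "eedcbedeaa"
Greedy scan:
  Position 0 ('e'): no match needed
  Position 1 ('e'): no match needed
  Position 2 ('d'): matches sub[0] = 'd'
  Position 3 ('c'): no match needed
  Position 4 ('b'): no match needed
  Position 5 ('e'): no match needed
  Position 6 ('d'): no match needed
  Position 7 ('e'): no match needed
  Position 8 ('a'): matches sub[1] = 'a'
  Position 9 ('a'): no match needed
Only matched 2/4 characters => not a subsequence

0


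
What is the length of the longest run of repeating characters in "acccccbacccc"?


Input: "acccccbacccc"
Scanning for longest run:
  Position 1 ('c'): new char, reset run to 1
  Position 2 ('c'): continues run of 'c', length=2
  Position 3 ('c'): continues run of 'c', length=3
  Position 4 ('c'): continues run of 'c', length=4
  Position 5 ('c'): continues run of 'c', length=5
  Position 6 ('b'): new char, reset run to 1
  Position 7 ('a'): new char, reset run to 1
  Position 8 ('c'): new char, reset run to 1
  Position 9 ('c'): continues run of 'c', length=2
  Position 10 ('c'): continues run of 'c', length=3
  Position 11 ('c'): continues run of 'c', length=4
Longest run: 'c' with length 5

5


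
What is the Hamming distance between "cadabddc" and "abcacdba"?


Comparing "cadabddc" and "abcacdba" position by position:
  Position 0: 'c' vs 'a' => differ
  Position 1: 'a' vs 'b' => differ
  Position 2: 'd' vs 'c' => differ
  Position 3: 'a' vs 'a' => same
  Position 4: 'b' vs 'c' => differ
  Position 5: 'd' vs 'd' => same
  Position 6: 'd' vs 'b' => differ
  Position 7: 'c' vs 'a' => differ
Total differences (Hamming distance): 6

6


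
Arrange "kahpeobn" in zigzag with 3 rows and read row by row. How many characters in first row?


Zigzag "kahpeobn" into 3 rows:
Placing characters:
  'k' => row 0
  'a' => row 1
  'h' => row 2
  'p' => row 1
  'e' => row 0
  'o' => row 1
  'b' => row 2
  'n' => row 1
Rows:
  Row 0: "ke"
  Row 1: "apon"
  Row 2: "hb"
First row length: 2

2


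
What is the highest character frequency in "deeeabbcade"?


Input: deeeabbcade
Character counts:
  'a': 2
  'b': 2
  'c': 1
  'd': 2
  'e': 4
Maximum frequency: 4

4


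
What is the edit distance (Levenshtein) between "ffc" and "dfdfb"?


Computing edit distance: "ffc" -> "dfdfb"
DP table:
           d    f    d    f    b
      0    1    2    3    4    5
  f   1    1    1    2    3    4
  f   2    2    1    2    2    3
  c   3    3    2    2    3    3
Edit distance = dp[3][5] = 3

3


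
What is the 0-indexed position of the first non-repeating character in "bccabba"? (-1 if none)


Input: bccabba
Character frequencies:
  'a': 2
  'b': 3
  'c': 2
Scanning left to right for freq == 1:
  Position 0 ('b'): freq=3, skip
  Position 1 ('c'): freq=2, skip
  Position 2 ('c'): freq=2, skip
  Position 3 ('a'): freq=2, skip
  Position 4 ('b'): freq=3, skip
  Position 5 ('b'): freq=3, skip
  Position 6 ('a'): freq=2, skip
  No unique character found => answer = -1

-1


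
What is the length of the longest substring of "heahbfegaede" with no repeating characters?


Input: "heahbfegaede"
Sliding window (track last position of each char):
  Position 0 ('h'): window [0,0] length 1 -- new best
  Position 1 ('e'): window [0,1] length 2 -- new best
  Position 2 ('a'): window [0,2] length 3 -- new best
  Position 3 ('h'): repeat (last at 0), move window start to 1
  Position 3 ('h'): window [1,3] length 3
  Position 4 ('b'): window [1,4] length 4 -- new best
  Position 5 ('f'): window [1,5] length 5 -- new best
  Position 6 ('e'): repeat (last at 1), move window start to 2
  Position 6 ('e'): window [2,6] length 5
  Position 7 ('g'): window [2,7] length 6 -- new best
  Position 8 ('a'): repeat (last at 2), move window start to 3
  Position 8 ('a'): window [3,8] length 6
  Position 9 ('e'): repeat (last at 6), move window start to 7
  Position 9 ('e'): window [7,9] length 3
  Position 10 ('d'): window [7,10] length 4
  Position 11 ('e'): repeat (last at 9), move window start to 10
  Position 11 ('e'): window [10,11] length 2
Longest substring with no repeats: "ahbfeg" with length 6

6


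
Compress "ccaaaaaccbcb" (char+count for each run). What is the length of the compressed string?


Input: ccaaaaaccbcb
Runs:
  'c' x 2 => "c2"
  'a' x 5 => "a5"
  'c' x 2 => "c2"
  'b' x 1 => "b1"
  'c' x 1 => "c1"
  'b' x 1 => "b1"
Compressed: "c2a5c2b1c1b1"
Compressed length: 12

12


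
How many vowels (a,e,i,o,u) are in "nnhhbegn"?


Input: nnhhbegn
Checking each character:
  'n' at position 0: consonant
  'n' at position 1: consonant
  'h' at position 2: consonant
  'h' at position 3: consonant
  'b' at position 4: consonant
  'e' at position 5: vowel (running total: 1)
  'g' at position 6: consonant
  'n' at position 7: consonant
Total vowels: 1

1


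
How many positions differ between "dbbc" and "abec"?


Comparing "dbbc" and "abec" position by position:
  Position 0: 'd' vs 'a' => DIFFER
  Position 1: 'b' vs 'b' => same
  Position 2: 'b' vs 'e' => DIFFER
  Position 3: 'c' vs 'c' => same
Positions that differ: 2

2


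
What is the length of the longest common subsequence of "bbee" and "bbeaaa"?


LCS of "bbee" and "bbeaaa"
DP table:
           b    b    e    a    a    a
      0    0    0    0    0    0    0
  b   0    1    1    1    1    1    1
  b   0    1    2    2    2    2    2
  e   0    1    2    3    3    3    3
  e   0    1    2    3    3    3    3
LCS length = dp[4][6] = 3

3


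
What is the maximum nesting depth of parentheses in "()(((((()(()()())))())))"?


Input: "()(((((()(()()())))())))"
Tracking depth:
  Position 0 '(': depth becomes 1
  Position 1 ')': depth becomes 0
  Position 2 '(': depth becomes 1
  Position 3 '(': depth becomes 2
  Position 4 '(': depth becomes 3
  Position 5 '(': depth becomes 4
  Position 6 '(': depth becomes 5
  Position 7 '(': depth becomes 6
  Position 8 ')': depth becomes 5
  Position 9 '(': depth becomes 6
  Position 10 '(': depth becomes 7
  Position 11 ')': depth becomes 6
  Position 12 '(': depth becomes 7
  Position 13 ')': depth becomes 6
  Position 14 '(': depth becomes 7
  Position 15 ')': depth becomes 6
  Position 16 ')': depth becomes 5
  Position 17 ')': depth becomes 4
  Position 18 ')': depth becomes 3
  Position 19 '(': depth becomes 4
  Position 20 ')': depth becomes 3
  Position 21 ')': depth becomes 2
  Position 22 ')': depth becomes 1
  Position 23 ')': depth becomes 0
Maximum depth reached: 7

7


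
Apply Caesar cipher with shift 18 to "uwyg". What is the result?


Caesar cipher: shift "uwyg" by 18
  'u' (pos 20) + 18 = pos 12 = 'm'
  'w' (pos 22) + 18 = pos 14 = 'o'
  'y' (pos 24) + 18 = pos 16 = 'q'
  'g' (pos 6) + 18 = pos 24 = 'y'
Result: moqy

moqy


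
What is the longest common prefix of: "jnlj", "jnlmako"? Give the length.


Words: jnlj, jnlmako
  Position 0: all 'j' => match
  Position 1: all 'n' => match
  Position 2: all 'l' => match
  Position 3: ('j', 'm') => mismatch, stop
LCP = "jnl" (length 3)

3


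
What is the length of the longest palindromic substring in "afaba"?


Input: "afaba"
Checking substrings for palindromes:
  [0:3] "afa" (len 3) => palindrome
  [2:5] "aba" (len 3) => palindrome
Longest palindromic substring: "afa" with length 3

3


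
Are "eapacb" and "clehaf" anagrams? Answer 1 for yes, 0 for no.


Strings: "eapacb", "clehaf"
Sorted first:  aabcep
Sorted second: acefhl
Differ at position 1: 'a' vs 'c' => not anagrams

0


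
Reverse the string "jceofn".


Input: jceofn
Reading characters right to left:
  Position 5: 'n'
  Position 4: 'f'
  Position 3: 'o'
  Position 2: 'e'
  Position 1: 'c'
  Position 0: 'j'
Reversed: nfoecj

nfoecj


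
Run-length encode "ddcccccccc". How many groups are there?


Input: ddcccccccc
Scanning for consecutive runs:
  Group 1: 'd' x 2 (positions 0-1)
  Group 2: 'c' x 8 (positions 2-9)
Total groups: 2

2


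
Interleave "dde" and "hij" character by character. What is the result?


Interleaving "dde" and "hij":
  Position 0: 'd' from first, 'h' from second => "dh"
  Position 1: 'd' from first, 'i' from second => "di"
  Position 2: 'e' from first, 'j' from second => "ej"
Result: dhdiej

dhdiej


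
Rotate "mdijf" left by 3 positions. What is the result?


Input: "mdijf", rotate left by 3
First 3 characters: "mdi"
Remaining characters: "jf"
Concatenate remaining + first: "jf" + "mdi" = "jfmdi"

jfmdi


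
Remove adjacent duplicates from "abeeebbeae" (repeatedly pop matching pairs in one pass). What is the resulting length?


Input: abeeebbeae
Stack-based adjacent duplicate removal:
  Read 'a': push. Stack: a
  Read 'b': push. Stack: ab
  Read 'e': push. Stack: abe
  Read 'e': matches stack top 'e' => pop. Stack: ab
  Read 'e': push. Stack: abe
  Read 'b': push. Stack: abeb
  Read 'b': matches stack top 'b' => pop. Stack: abe
  Read 'e': matches stack top 'e' => pop. Stack: ab
  Read 'a': push. Stack: aba
  Read 'e': push. Stack: abae
Final stack: "abae" (length 4)

4


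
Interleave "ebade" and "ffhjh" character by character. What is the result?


Interleaving "ebade" and "ffhjh":
  Position 0: 'e' from first, 'f' from second => "ef"
  Position 1: 'b' from first, 'f' from second => "bf"
  Position 2: 'a' from first, 'h' from second => "ah"
  Position 3: 'd' from first, 'j' from second => "dj"
  Position 4: 'e' from first, 'h' from second => "eh"
Result: efbfahdjeh

efbfahdjeh


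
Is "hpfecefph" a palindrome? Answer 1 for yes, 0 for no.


Input: hpfecefph
Reversed: hpfecefph
  Compare pos 0 ('h') with pos 8 ('h'): match
  Compare pos 1 ('p') with pos 7 ('p'): match
  Compare pos 2 ('f') with pos 6 ('f'): match
  Compare pos 3 ('e') with pos 5 ('e'): match
Result: palindrome

1


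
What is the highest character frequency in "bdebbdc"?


Input: bdebbdc
Character counts:
  'b': 3
  'c': 1
  'd': 2
  'e': 1
Maximum frequency: 3

3


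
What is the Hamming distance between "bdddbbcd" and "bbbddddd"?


Comparing "bdddbbcd" and "bbbddddd" position by position:
  Position 0: 'b' vs 'b' => same
  Position 1: 'd' vs 'b' => differ
  Position 2: 'd' vs 'b' => differ
  Position 3: 'd' vs 'd' => same
  Position 4: 'b' vs 'd' => differ
  Position 5: 'b' vs 'd' => differ
  Position 6: 'c' vs 'd' => differ
  Position 7: 'd' vs 'd' => same
Total differences (Hamming distance): 5

5


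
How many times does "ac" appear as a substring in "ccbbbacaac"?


Searching for "ac" in "ccbbbacaac"
Scanning each position:
  Position 0: "cc" => no
  Position 1: "cb" => no
  Position 2: "bb" => no
  Position 3: "bb" => no
  Position 4: "ba" => no
  Position 5: "ac" => MATCH
  Position 6: "ca" => no
  Position 7: "aa" => no
  Position 8: "ac" => MATCH
Total occurrences: 2

2
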